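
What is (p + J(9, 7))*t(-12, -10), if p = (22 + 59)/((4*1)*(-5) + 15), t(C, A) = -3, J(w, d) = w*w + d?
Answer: -1077/5 ≈ -215.40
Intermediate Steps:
J(w, d) = d + w² (J(w, d) = w² + d = d + w²)
p = -81/5 (p = 81/(4*(-5) + 15) = 81/(-20 + 15) = 81/(-5) = 81*(-⅕) = -81/5 ≈ -16.200)
(p + J(9, 7))*t(-12, -10) = (-81/5 + (7 + 9²))*(-3) = (-81/5 + (7 + 81))*(-3) = (-81/5 + 88)*(-3) = (359/5)*(-3) = -1077/5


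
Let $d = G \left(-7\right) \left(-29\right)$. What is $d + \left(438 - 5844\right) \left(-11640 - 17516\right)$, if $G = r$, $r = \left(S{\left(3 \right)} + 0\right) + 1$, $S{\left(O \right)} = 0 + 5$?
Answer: $157618554$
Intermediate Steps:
$S{\left(O \right)} = 5$
$r = 6$ ($r = \left(5 + 0\right) + 1 = 5 + 1 = 6$)
$G = 6$
$d = 1218$ ($d = 6 \left(-7\right) \left(-29\right) = \left(-42\right) \left(-29\right) = 1218$)
$d + \left(438 - 5844\right) \left(-11640 - 17516\right) = 1218 + \left(438 - 5844\right) \left(-11640 - 17516\right) = 1218 - 5406 \left(-11640 - 17516\right) = 1218 - -157617336 = 1218 + 157617336 = 157618554$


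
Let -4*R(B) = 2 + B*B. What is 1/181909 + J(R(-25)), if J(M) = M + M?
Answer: -114056941/363818 ≈ -313.50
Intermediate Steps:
R(B) = -1/2 - B**2/4 (R(B) = -(2 + B*B)/4 = -(2 + B**2)/4 = -1/2 - B**2/4)
J(M) = 2*M
1/181909 + J(R(-25)) = 1/181909 + 2*(-1/2 - 1/4*(-25)**2) = 1/181909 + 2*(-1/2 - 1/4*625) = 1/181909 + 2*(-1/2 - 625/4) = 1/181909 + 2*(-627/4) = 1/181909 - 627/2 = -114056941/363818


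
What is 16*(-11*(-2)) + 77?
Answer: 429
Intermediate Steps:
16*(-11*(-2)) + 77 = 16*22 + 77 = 352 + 77 = 429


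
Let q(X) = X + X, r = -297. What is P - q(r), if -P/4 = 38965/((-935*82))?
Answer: 4569784/7667 ≈ 596.03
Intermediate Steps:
q(X) = 2*X
P = 15586/7667 (P = -155860/((-935*82)) = -155860/(-76670) = -155860*(-1)/76670 = -4*(-7793/15334) = 15586/7667 ≈ 2.0329)
P - q(r) = 15586/7667 - 2*(-297) = 15586/7667 - 1*(-594) = 15586/7667 + 594 = 4569784/7667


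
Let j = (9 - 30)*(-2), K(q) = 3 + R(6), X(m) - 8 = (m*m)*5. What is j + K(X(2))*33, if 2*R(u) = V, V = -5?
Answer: 117/2 ≈ 58.500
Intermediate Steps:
R(u) = -5/2 (R(u) = (½)*(-5) = -5/2)
X(m) = 8 + 5*m² (X(m) = 8 + (m*m)*5 = 8 + m²*5 = 8 + 5*m²)
K(q) = ½ (K(q) = 3 - 5/2 = ½)
j = 42 (j = -21*(-2) = 42)
j + K(X(2))*33 = 42 + (½)*33 = 42 + 33/2 = 117/2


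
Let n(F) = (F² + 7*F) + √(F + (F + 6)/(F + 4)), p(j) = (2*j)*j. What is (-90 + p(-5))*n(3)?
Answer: -1200 - 40*√210/7 ≈ -1282.8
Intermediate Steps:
p(j) = 2*j²
n(F) = F² + √(F + (6 + F)/(4 + F)) + 7*F (n(F) = (F² + 7*F) + √(F + (6 + F)/(4 + F)) = F² + √(F + (6 + F)/(4 + F)) + 7*F)
(-90 + p(-5))*n(3) = (-90 + 2*(-5)²)*(3² + √((6 + 3 + 3*(4 + 3))/(4 + 3)) + 7*3) = (-90 + 2*25)*(9 + √((6 + 3 + 3*7)/7) + 21) = (-90 + 50)*(9 + √((6 + 3 + 21)/7) + 21) = -40*(9 + √((⅐)*30) + 21) = -40*(9 + √(30/7) + 21) = -40*(9 + √210/7 + 21) = -40*(30 + √210/7) = -1200 - 40*√210/7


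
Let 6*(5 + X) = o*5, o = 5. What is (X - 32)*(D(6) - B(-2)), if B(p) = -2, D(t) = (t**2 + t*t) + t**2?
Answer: -10835/3 ≈ -3611.7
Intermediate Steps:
D(t) = 3*t**2 (D(t) = (t**2 + t**2) + t**2 = 2*t**2 + t**2 = 3*t**2)
X = -5/6 (X = -5 + (5*5)/6 = -5 + (1/6)*25 = -5 + 25/6 = -5/6 ≈ -0.83333)
(X - 32)*(D(6) - B(-2)) = (-5/6 - 32)*(3*6**2 - 1*(-2)) = -197*(3*36 + 2)/6 = -197*(108 + 2)/6 = -197/6*110 = -10835/3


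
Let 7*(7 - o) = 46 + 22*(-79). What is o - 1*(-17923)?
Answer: 127202/7 ≈ 18172.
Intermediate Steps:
o = 1741/7 (o = 7 - (46 + 22*(-79))/7 = 7 - (46 - 1738)/7 = 7 - 1/7*(-1692) = 7 + 1692/7 = 1741/7 ≈ 248.71)
o - 1*(-17923) = 1741/7 - 1*(-17923) = 1741/7 + 17923 = 127202/7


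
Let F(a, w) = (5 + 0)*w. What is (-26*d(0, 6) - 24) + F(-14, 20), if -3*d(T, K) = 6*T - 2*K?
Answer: -28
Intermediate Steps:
d(T, K) = -2*T + 2*K/3 (d(T, K) = -(6*T - 2*K)/3 = -(-2*K + 6*T)/3 = -2*T + 2*K/3)
F(a, w) = 5*w
(-26*d(0, 6) - 24) + F(-14, 20) = (-26*(-2*0 + (⅔)*6) - 24) + 5*20 = (-26*(0 + 4) - 24) + 100 = (-26*4 - 24) + 100 = (-104 - 24) + 100 = -128 + 100 = -28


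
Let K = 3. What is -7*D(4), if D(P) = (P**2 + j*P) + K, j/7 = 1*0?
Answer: -133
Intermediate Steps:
j = 0 (j = 7*(1*0) = 7*0 = 0)
D(P) = 3 + P**2 (D(P) = (P**2 + 0*P) + 3 = (P**2 + 0) + 3 = P**2 + 3 = 3 + P**2)
-7*D(4) = -7*(3 + 4**2) = -7*(3 + 16) = -7*19 = -133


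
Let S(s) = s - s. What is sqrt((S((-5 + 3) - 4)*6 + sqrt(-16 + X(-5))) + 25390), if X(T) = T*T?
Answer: sqrt(25393) ≈ 159.35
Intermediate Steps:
X(T) = T**2
S(s) = 0
sqrt((S((-5 + 3) - 4)*6 + sqrt(-16 + X(-5))) + 25390) = sqrt((0*6 + sqrt(-16 + (-5)**2)) + 25390) = sqrt((0 + sqrt(-16 + 25)) + 25390) = sqrt((0 + sqrt(9)) + 25390) = sqrt((0 + 3) + 25390) = sqrt(3 + 25390) = sqrt(25393)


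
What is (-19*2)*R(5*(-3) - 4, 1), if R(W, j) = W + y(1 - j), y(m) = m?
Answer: 722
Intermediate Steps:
R(W, j) = 1 + W - j (R(W, j) = W + (1 - j) = 1 + W - j)
(-19*2)*R(5*(-3) - 4, 1) = (-19*2)*(1 + (5*(-3) - 4) - 1*1) = -38*(1 + (-15 - 4) - 1) = -38*(1 - 19 - 1) = -38*(-19) = 722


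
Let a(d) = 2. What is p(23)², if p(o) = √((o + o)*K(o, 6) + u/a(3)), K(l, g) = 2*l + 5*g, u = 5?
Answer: 6997/2 ≈ 3498.5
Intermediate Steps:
p(o) = √(5/2 + 2*o*(30 + 2*o)) (p(o) = √((o + o)*(2*o + 5*6) + 5/2) = √((2*o)*(2*o + 30) + 5*(½)) = √((2*o)*(30 + 2*o) + 5/2) = √(2*o*(30 + 2*o) + 5/2) = √(5/2 + 2*o*(30 + 2*o)))
p(23)² = (√2*√(5 + 8*23*(15 + 23))/2)² = (√2*√(5 + 8*23*38)/2)² = (√2*√(5 + 6992)/2)² = (√2*√6997/2)² = (√13994/2)² = 6997/2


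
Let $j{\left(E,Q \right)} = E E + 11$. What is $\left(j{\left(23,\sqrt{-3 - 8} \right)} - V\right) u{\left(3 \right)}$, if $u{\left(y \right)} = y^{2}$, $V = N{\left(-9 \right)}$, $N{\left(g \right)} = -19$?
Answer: $5031$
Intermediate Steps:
$j{\left(E,Q \right)} = 11 + E^{2}$ ($j{\left(E,Q \right)} = E^{2} + 11 = 11 + E^{2}$)
$V = -19$
$\left(j{\left(23,\sqrt{-3 - 8} \right)} - V\right) u{\left(3 \right)} = \left(\left(11 + 23^{2}\right) - -19\right) 3^{2} = \left(\left(11 + 529\right) + 19\right) 9 = \left(540 + 19\right) 9 = 559 \cdot 9 = 5031$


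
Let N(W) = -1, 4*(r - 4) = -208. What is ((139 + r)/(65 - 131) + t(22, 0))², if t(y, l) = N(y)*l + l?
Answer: 8281/4356 ≈ 1.9011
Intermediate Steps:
r = -48 (r = 4 + (¼)*(-208) = 4 - 52 = -48)
t(y, l) = 0 (t(y, l) = -l + l = 0)
((139 + r)/(65 - 131) + t(22, 0))² = ((139 - 48)/(65 - 131) + 0)² = (91/(-66) + 0)² = (91*(-1/66) + 0)² = (-91/66 + 0)² = (-91/66)² = 8281/4356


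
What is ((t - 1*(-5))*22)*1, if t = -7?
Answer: -44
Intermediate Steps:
((t - 1*(-5))*22)*1 = ((-7 - 1*(-5))*22)*1 = ((-7 + 5)*22)*1 = -2*22*1 = -44*1 = -44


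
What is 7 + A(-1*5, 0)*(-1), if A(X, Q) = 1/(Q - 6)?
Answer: 43/6 ≈ 7.1667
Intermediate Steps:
A(X, Q) = 1/(-6 + Q)
7 + A(-1*5, 0)*(-1) = 7 - 1/(-6 + 0) = 7 - 1/(-6) = 7 - ⅙*(-1) = 7 + ⅙ = 43/6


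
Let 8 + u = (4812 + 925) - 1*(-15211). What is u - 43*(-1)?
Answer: 20983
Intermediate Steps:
u = 20940 (u = -8 + ((4812 + 925) - 1*(-15211)) = -8 + (5737 + 15211) = -8 + 20948 = 20940)
u - 43*(-1) = 20940 - 43*(-1) = 20940 - 1*(-43) = 20940 + 43 = 20983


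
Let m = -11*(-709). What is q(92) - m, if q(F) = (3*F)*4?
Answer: -6695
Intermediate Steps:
q(F) = 12*F
m = 7799
q(92) - m = 12*92 - 1*7799 = 1104 - 7799 = -6695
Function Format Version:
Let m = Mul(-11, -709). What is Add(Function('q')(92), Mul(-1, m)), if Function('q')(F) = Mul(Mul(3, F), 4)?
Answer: -6695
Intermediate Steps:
Function('q')(F) = Mul(12, F)
m = 7799
Add(Function('q')(92), Mul(-1, m)) = Add(Mul(12, 92), Mul(-1, 7799)) = Add(1104, -7799) = -6695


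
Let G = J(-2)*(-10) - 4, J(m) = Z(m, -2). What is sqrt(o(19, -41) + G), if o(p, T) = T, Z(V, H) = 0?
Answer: 3*I*sqrt(5) ≈ 6.7082*I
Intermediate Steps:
J(m) = 0
G = -4 (G = 0*(-10) - 4 = 0 - 4 = -4)
sqrt(o(19, -41) + G) = sqrt(-41 - 4) = sqrt(-45) = 3*I*sqrt(5)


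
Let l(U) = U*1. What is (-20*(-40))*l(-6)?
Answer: -4800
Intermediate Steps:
l(U) = U
(-20*(-40))*l(-6) = -20*(-40)*(-6) = 800*(-6) = -4800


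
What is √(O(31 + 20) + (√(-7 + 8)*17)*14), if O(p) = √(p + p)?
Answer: √(238 + √102) ≈ 15.751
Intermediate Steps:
O(p) = √2*√p (O(p) = √(2*p) = √2*√p)
√(O(31 + 20) + (√(-7 + 8)*17)*14) = √(√2*√(31 + 20) + (√(-7 + 8)*17)*14) = √(√2*√51 + (√1*17)*14) = √(√102 + (1*17)*14) = √(√102 + 17*14) = √(√102 + 238) = √(238 + √102)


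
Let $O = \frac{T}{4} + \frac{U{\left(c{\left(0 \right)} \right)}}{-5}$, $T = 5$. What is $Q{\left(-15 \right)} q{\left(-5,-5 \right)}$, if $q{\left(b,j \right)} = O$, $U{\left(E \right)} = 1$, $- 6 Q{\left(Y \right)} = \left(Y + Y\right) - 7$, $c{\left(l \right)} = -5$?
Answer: $\frac{259}{40} \approx 6.475$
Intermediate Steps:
$Q{\left(Y \right)} = \frac{7}{6} - \frac{Y}{3}$ ($Q{\left(Y \right)} = - \frac{\left(Y + Y\right) - 7}{6} = - \frac{2 Y - 7}{6} = - \frac{-7 + 2 Y}{6} = \frac{7}{6} - \frac{Y}{3}$)
$O = \frac{21}{20}$ ($O = \frac{5}{4} + 1 \frac{1}{-5} = 5 \cdot \frac{1}{4} + 1 \left(- \frac{1}{5}\right) = \frac{5}{4} - \frac{1}{5} = \frac{21}{20} \approx 1.05$)
$q{\left(b,j \right)} = \frac{21}{20}$
$Q{\left(-15 \right)} q{\left(-5,-5 \right)} = \left(\frac{7}{6} - -5\right) \frac{21}{20} = \left(\frac{7}{6} + 5\right) \frac{21}{20} = \frac{37}{6} \cdot \frac{21}{20} = \frac{259}{40}$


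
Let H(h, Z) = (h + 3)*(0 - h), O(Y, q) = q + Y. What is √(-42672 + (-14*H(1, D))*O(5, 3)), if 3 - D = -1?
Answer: 4*I*√2639 ≈ 205.48*I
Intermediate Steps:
D = 4 (D = 3 - 1*(-1) = 3 + 1 = 4)
O(Y, q) = Y + q
H(h, Z) = -h*(3 + h) (H(h, Z) = (3 + h)*(-h) = -h*(3 + h))
√(-42672 + (-14*H(1, D))*O(5, 3)) = √(-42672 + (-(-14)*(3 + 1))*(5 + 3)) = √(-42672 - (-14)*4*8) = √(-42672 - 14*(-4)*8) = √(-42672 + 56*8) = √(-42672 + 448) = √(-42224) = 4*I*√2639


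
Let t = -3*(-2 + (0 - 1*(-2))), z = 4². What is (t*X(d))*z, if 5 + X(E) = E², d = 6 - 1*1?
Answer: 0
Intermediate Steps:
z = 16
d = 5 (d = 6 - 1 = 5)
t = 0 (t = -3*(-2 + (0 + 2)) = -3*(-2 + 2) = -3*0 = 0)
X(E) = -5 + E²
(t*X(d))*z = (0*(-5 + 5²))*16 = (0*(-5 + 25))*16 = (0*20)*16 = 0*16 = 0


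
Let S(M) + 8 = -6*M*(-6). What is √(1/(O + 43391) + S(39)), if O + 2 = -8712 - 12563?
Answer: √682684500530/22114 ≈ 37.363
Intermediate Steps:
S(M) = -8 + 36*M (S(M) = -8 - 6*M*(-6) = -8 - (-36)*M = -8 + 36*M)
O = -21277 (O = -2 + (-8712 - 12563) = -2 - 21275 = -21277)
√(1/(O + 43391) + S(39)) = √(1/(-21277 + 43391) + (-8 + 36*39)) = √(1/22114 + (-8 + 1404)) = √(1/22114 + 1396) = √(30871145/22114) = √682684500530/22114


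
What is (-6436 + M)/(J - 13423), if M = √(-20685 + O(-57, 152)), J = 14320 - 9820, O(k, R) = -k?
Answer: 6436/8923 - 6*I*√573/8923 ≈ 0.72128 - 0.016096*I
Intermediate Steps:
J = 4500
M = 6*I*√573 (M = √(-20685 - 1*(-57)) = √(-20685 + 57) = √(-20628) = 6*I*√573 ≈ 143.62*I)
(-6436 + M)/(J - 13423) = (-6436 + 6*I*√573)/(4500 - 13423) = (-6436 + 6*I*√573)/(-8923) = (-6436 + 6*I*√573)*(-1/8923) = 6436/8923 - 6*I*√573/8923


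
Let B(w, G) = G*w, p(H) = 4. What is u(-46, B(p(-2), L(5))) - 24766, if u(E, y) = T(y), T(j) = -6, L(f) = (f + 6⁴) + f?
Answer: -24772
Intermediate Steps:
L(f) = 1296 + 2*f (L(f) = (f + 1296) + f = (1296 + f) + f = 1296 + 2*f)
u(E, y) = -6
u(-46, B(p(-2), L(5))) - 24766 = -6 - 24766 = -24772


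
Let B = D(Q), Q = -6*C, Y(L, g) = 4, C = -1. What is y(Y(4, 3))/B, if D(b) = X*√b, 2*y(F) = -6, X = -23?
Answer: √6/46 ≈ 0.053250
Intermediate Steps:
y(F) = -3 (y(F) = (½)*(-6) = -3)
Q = 6 (Q = -6*(-1) = 6)
D(b) = -23*√b
B = -23*√6 ≈ -56.338
y(Y(4, 3))/B = -3*(-√6/138) = -(-1)*√6/46 = √6/46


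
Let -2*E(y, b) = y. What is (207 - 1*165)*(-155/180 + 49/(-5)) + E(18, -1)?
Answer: -13703/30 ≈ -456.77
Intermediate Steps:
E(y, b) = -y/2
(207 - 1*165)*(-155/180 + 49/(-5)) + E(18, -1) = (207 - 1*165)*(-155/180 + 49/(-5)) - ½*18 = (207 - 165)*(-155*1/180 + 49*(-⅕)) - 9 = 42*(-31/36 - 49/5) - 9 = 42*(-1919/180) - 9 = -13433/30 - 9 = -13703/30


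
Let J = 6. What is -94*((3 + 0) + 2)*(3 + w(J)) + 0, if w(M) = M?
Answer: -4230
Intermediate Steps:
-94*((3 + 0) + 2)*(3 + w(J)) + 0 = -94*((3 + 0) + 2)*(3 + 6) + 0 = -94*(3 + 2)*9 + 0 = -470*9 + 0 = -94*45 + 0 = -4230 + 0 = -4230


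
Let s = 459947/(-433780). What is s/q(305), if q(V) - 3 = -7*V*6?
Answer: 459947/5555420460 ≈ 8.2792e-5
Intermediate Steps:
q(V) = 3 - 42*V (q(V) = 3 - 7*V*6 = 3 - 42*V)
s = -459947/433780 (s = 459947*(-1/433780) = -459947/433780 ≈ -1.0603)
s/q(305) = -459947/(433780*(3 - 42*305)) = -459947/(433780*(3 - 12810)) = -459947/433780/(-12807) = -459947/433780*(-1/12807) = 459947/5555420460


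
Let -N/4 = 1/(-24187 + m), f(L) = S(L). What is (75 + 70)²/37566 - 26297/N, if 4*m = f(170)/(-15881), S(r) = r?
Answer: -379455679418747929/2386342584 ≈ -1.5901e+8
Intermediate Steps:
f(L) = L
m = -85/31762 (m = (170/(-15881))/4 = (170*(-1/15881))/4 = (¼)*(-170/15881) = -85/31762 ≈ -0.0026762)
N = 127048/768227579 (N = -4/(-24187 - 85/31762) = -4/(-768227579/31762) = -4*(-31762/768227579) = 127048/768227579 ≈ 0.00016538)
(75 + 70)²/37566 - 26297/N = (75 + 70)²/37566 - 26297/127048/768227579 = 145²*(1/37566) - 26297*768227579/127048 = 21025*(1/37566) - 20202080644963/127048 = 21025/37566 - 20202080644963/127048 = -379455679418747929/2386342584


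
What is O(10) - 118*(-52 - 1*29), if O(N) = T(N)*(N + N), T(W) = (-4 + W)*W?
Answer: 10758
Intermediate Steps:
T(W) = W*(-4 + W)
O(N) = 2*N²*(-4 + N) (O(N) = (N*(-4 + N))*(N + N) = (N*(-4 + N))*(2*N) = 2*N²*(-4 + N))
O(10) - 118*(-52 - 1*29) = 2*10²*(-4 + 10) - 118*(-52 - 1*29) = 2*100*6 - 118*(-52 - 29) = 1200 - 118*(-81) = 1200 + 9558 = 10758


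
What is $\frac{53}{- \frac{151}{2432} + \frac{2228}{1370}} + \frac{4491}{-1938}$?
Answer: $\frac{53136866899}{1683355198} \approx 31.566$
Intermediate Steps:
$\frac{53}{- \frac{151}{2432} + \frac{2228}{1370}} + \frac{4491}{-1938} = \frac{53}{\left(-151\right) \frac{1}{2432} + 2228 \cdot \frac{1}{1370}} + 4491 \left(- \frac{1}{1938}\right) = \frac{53}{- \frac{151}{2432} + \frac{1114}{685}} - \frac{1497}{646} = \frac{53}{\frac{2605813}{1665920}} - \frac{1497}{646} = 53 \cdot \frac{1665920}{2605813} - \frac{1497}{646} = \frac{88293760}{2605813} - \frac{1497}{646} = \frac{53136866899}{1683355198}$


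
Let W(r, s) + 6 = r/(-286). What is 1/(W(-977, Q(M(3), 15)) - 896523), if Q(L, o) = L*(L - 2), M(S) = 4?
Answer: -286/256406317 ≈ -1.1154e-6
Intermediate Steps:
Q(L, o) = L*(-2 + L)
W(r, s) = -6 - r/286 (W(r, s) = -6 + r/(-286) = -6 + r*(-1/286) = -6 - r/286)
1/(W(-977, Q(M(3), 15)) - 896523) = 1/((-6 - 1/286*(-977)) - 896523) = 1/((-6 + 977/286) - 896523) = 1/(-739/286 - 896523) = 1/(-256406317/286) = -286/256406317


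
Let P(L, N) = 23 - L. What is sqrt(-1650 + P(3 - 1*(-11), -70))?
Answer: I*sqrt(1641) ≈ 40.509*I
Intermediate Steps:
sqrt(-1650 + P(3 - 1*(-11), -70)) = sqrt(-1650 + (23 - (3 - 1*(-11)))) = sqrt(-1650 + (23 - (3 + 11))) = sqrt(-1650 + (23 - 1*14)) = sqrt(-1650 + (23 - 14)) = sqrt(-1650 + 9) = sqrt(-1641) = I*sqrt(1641)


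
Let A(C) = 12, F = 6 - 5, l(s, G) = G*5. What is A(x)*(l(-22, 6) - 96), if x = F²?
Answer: -792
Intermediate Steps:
l(s, G) = 5*G
F = 1
x = 1 (x = 1² = 1)
A(x)*(l(-22, 6) - 96) = 12*(5*6 - 96) = 12*(30 - 96) = 12*(-66) = -792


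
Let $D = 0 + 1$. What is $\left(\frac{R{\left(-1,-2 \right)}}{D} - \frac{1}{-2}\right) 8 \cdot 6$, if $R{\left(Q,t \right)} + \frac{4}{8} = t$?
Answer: $-96$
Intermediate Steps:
$R{\left(Q,t \right)} = - \frac{1}{2} + t$
$D = 1$
$\left(\frac{R{\left(-1,-2 \right)}}{D} - \frac{1}{-2}\right) 8 \cdot 6 = \left(\frac{- \frac{1}{2} - 2}{1} - \frac{1}{-2}\right) 8 \cdot 6 = \left(\left(- \frac{5}{2}\right) 1 - - \frac{1}{2}\right) 8 \cdot 6 = \left(- \frac{5}{2} + \frac{1}{2}\right) 8 \cdot 6 = \left(-2\right) 8 \cdot 6 = \left(-16\right) 6 = -96$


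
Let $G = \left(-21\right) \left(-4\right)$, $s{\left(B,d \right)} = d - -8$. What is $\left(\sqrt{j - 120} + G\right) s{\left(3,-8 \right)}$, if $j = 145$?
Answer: $0$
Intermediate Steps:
$s{\left(B,d \right)} = 8 + d$ ($s{\left(B,d \right)} = d + 8 = 8 + d$)
$G = 84$
$\left(\sqrt{j - 120} + G\right) s{\left(3,-8 \right)} = \left(\sqrt{145 - 120} + 84\right) \left(8 - 8\right) = \left(\sqrt{25} + 84\right) 0 = \left(5 + 84\right) 0 = 89 \cdot 0 = 0$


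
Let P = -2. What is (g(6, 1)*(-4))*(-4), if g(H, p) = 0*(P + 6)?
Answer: 0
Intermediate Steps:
g(H, p) = 0 (g(H, p) = 0*(-2 + 6) = 0*4 = 0)
(g(6, 1)*(-4))*(-4) = (0*(-4))*(-4) = 0*(-4) = 0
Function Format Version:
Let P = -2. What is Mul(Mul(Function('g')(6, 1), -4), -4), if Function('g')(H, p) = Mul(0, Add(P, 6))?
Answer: 0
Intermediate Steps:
Function('g')(H, p) = 0 (Function('g')(H, p) = Mul(0, Add(-2, 6)) = Mul(0, 4) = 0)
Mul(Mul(Function('g')(6, 1), -4), -4) = Mul(Mul(0, -4), -4) = Mul(0, -4) = 0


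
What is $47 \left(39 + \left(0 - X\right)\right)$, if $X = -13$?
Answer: $2444$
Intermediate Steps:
$47 \left(39 + \left(0 - X\right)\right) = 47 \left(39 + \left(0 - -13\right)\right) = 47 \left(39 + \left(0 + 13\right)\right) = 47 \left(39 + 13\right) = 47 \cdot 52 = 2444$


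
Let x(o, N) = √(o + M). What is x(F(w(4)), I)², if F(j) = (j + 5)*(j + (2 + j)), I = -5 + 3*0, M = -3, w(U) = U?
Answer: 87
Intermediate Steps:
I = -5 (I = -5 + 0 = -5)
F(j) = (2 + 2*j)*(5 + j) (F(j) = (5 + j)*(2 + 2*j) = (2 + 2*j)*(5 + j))
x(o, N) = √(-3 + o) (x(o, N) = √(o - 3) = √(-3 + o))
x(F(w(4)), I)² = (√(-3 + (10 + 2*4² + 12*4)))² = (√(-3 + (10 + 2*16 + 48)))² = (√(-3 + (10 + 32 + 48)))² = (√(-3 + 90))² = (√87)² = 87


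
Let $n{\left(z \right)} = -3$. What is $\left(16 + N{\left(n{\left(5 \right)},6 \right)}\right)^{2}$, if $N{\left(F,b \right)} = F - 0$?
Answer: $169$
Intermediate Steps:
$N{\left(F,b \right)} = F$ ($N{\left(F,b \right)} = F + 0 = F$)
$\left(16 + N{\left(n{\left(5 \right)},6 \right)}\right)^{2} = \left(16 - 3\right)^{2} = 13^{2} = 169$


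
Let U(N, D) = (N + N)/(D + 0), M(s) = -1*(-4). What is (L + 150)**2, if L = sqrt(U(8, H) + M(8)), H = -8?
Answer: (150 + sqrt(2))**2 ≈ 22926.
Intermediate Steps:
M(s) = 4
U(N, D) = 2*N/D (U(N, D) = (2*N)/D = 2*N/D)
L = sqrt(2) (L = sqrt(2*8/(-8) + 4) = sqrt(2*8*(-1/8) + 4) = sqrt(-2 + 4) = sqrt(2) ≈ 1.4142)
(L + 150)**2 = (sqrt(2) + 150)**2 = (150 + sqrt(2))**2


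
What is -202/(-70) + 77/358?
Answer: 38853/12530 ≈ 3.1008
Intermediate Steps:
-202/(-70) + 77/358 = -202*(-1/70) + 77*(1/358) = 101/35 + 77/358 = 38853/12530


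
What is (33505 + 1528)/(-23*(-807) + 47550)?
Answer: 35033/66111 ≈ 0.52991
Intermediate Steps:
(33505 + 1528)/(-23*(-807) + 47550) = 35033/(18561 + 47550) = 35033/66111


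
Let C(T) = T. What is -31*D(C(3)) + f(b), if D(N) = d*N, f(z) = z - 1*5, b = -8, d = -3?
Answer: 266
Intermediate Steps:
f(z) = -5 + z (f(z) = z - 5 = -5 + z)
D(N) = -3*N
-31*D(C(3)) + f(b) = -(-93)*3 + (-5 - 8) = -31*(-9) - 13 = 279 - 13 = 266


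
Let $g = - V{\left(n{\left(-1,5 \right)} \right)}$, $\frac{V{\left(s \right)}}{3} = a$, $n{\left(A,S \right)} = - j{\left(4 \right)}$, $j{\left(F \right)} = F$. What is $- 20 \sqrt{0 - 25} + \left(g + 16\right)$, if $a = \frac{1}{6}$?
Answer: $\frac{31}{2} - 100 i \approx 15.5 - 100.0 i$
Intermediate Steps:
$a = \frac{1}{6} \approx 0.16667$
$n{\left(A,S \right)} = -4$ ($n{\left(A,S \right)} = \left(-1\right) 4 = -4$)
$V{\left(s \right)} = \frac{1}{2}$ ($V{\left(s \right)} = 3 \cdot \frac{1}{6} = \frac{1}{2}$)
$g = - \frac{1}{2}$ ($g = \left(-1\right) \frac{1}{2} = - \frac{1}{2} \approx -0.5$)
$- 20 \sqrt{0 - 25} + \left(g + 16\right) = - 20 \sqrt{0 - 25} + \left(- \frac{1}{2} + 16\right) = - 20 \sqrt{-25} + \frac{31}{2} = - 20 \cdot 5 i + \frac{31}{2} = - 100 i + \frac{31}{2} = \frac{31}{2} - 100 i$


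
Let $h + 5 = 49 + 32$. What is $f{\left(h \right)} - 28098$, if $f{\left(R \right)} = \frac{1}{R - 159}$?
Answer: $- \frac{2332135}{83} \approx -28098.0$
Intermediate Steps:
$h = 76$ ($h = -5 + \left(49 + 32\right) = -5 + 81 = 76$)
$f{\left(R \right)} = \frac{1}{-159 + R}$
$f{\left(h \right)} - 28098 = \frac{1}{-159 + 76} - 28098 = \frac{1}{-83} - 28098 = - \frac{1}{83} - 28098 = - \frac{2332135}{83}$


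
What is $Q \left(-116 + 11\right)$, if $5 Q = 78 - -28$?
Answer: $-2226$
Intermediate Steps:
$Q = \frac{106}{5}$ ($Q = \frac{78 - -28}{5} = \frac{78 + 28}{5} = \frac{1}{5} \cdot 106 = \frac{106}{5} \approx 21.2$)
$Q \left(-116 + 11\right) = \frac{106 \left(-116 + 11\right)}{5} = \frac{106}{5} \left(-105\right) = -2226$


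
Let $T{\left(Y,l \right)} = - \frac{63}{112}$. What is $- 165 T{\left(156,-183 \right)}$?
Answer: $\frac{1485}{16} \approx 92.813$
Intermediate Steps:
$T{\left(Y,l \right)} = - \frac{9}{16}$ ($T{\left(Y,l \right)} = \left(-63\right) \frac{1}{112} = - \frac{9}{16}$)
$- 165 T{\left(156,-183 \right)} = \left(-165\right) \left(- \frac{9}{16}\right) = \frac{1485}{16}$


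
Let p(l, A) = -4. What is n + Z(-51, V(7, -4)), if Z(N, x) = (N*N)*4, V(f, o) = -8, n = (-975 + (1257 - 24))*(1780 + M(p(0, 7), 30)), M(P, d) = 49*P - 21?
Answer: 413658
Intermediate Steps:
M(P, d) = -21 + 49*P
n = 403254 (n = (-975 + (1257 - 24))*(1780 + (-21 + 49*(-4))) = (-975 + 1233)*(1780 + (-21 - 196)) = 258*(1780 - 217) = 258*1563 = 403254)
Z(N, x) = 4*N² (Z(N, x) = N²*4 = 4*N²)
n + Z(-51, V(7, -4)) = 403254 + 4*(-51)² = 403254 + 4*2601 = 403254 + 10404 = 413658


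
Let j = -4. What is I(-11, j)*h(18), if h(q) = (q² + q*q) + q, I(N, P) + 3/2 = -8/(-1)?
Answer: 4329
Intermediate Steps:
I(N, P) = 13/2 (I(N, P) = -3/2 - 8/(-1) = -3/2 - 8*(-1) = -3/2 + 8 = 13/2)
h(q) = q + 2*q² (h(q) = (q² + q²) + q = 2*q² + q = q + 2*q²)
I(-11, j)*h(18) = 13*(18*(1 + 2*18))/2 = 13*(18*(1 + 36))/2 = 13*(18*37)/2 = (13/2)*666 = 4329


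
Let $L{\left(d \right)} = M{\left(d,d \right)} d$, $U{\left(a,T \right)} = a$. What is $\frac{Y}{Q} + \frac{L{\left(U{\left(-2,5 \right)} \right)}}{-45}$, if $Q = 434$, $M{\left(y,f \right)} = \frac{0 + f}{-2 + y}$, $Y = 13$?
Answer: $\frac{1019}{19530} \approx 0.052176$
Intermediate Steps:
$M{\left(y,f \right)} = \frac{f}{-2 + y}$
$L{\left(d \right)} = \frac{d^{2}}{-2 + d}$ ($L{\left(d \right)} = \frac{d}{-2 + d} d = \frac{d^{2}}{-2 + d}$)
$\frac{Y}{Q} + \frac{L{\left(U{\left(-2,5 \right)} \right)}}{-45} = \frac{13}{434} + \frac{\left(-2\right)^{2} \frac{1}{-2 - 2}}{-45} = 13 \cdot \frac{1}{434} + \frac{4}{-4} \left(- \frac{1}{45}\right) = \frac{13}{434} + 4 \left(- \frac{1}{4}\right) \left(- \frac{1}{45}\right) = \frac{13}{434} - - \frac{1}{45} = \frac{13}{434} + \frac{1}{45} = \frac{1019}{19530}$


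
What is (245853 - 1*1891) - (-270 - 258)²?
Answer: -34822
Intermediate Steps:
(245853 - 1*1891) - (-270 - 258)² = (245853 - 1891) - 1*(-528)² = 243962 - 1*278784 = 243962 - 278784 = -34822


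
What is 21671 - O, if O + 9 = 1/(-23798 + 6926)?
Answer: 365784961/16872 ≈ 21680.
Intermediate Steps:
O = -151849/16872 (O = -9 + 1/(-23798 + 6926) = -9 + 1/(-16872) = -9 - 1/16872 = -151849/16872 ≈ -9.0001)
21671 - O = 21671 - 1*(-151849/16872) = 21671 + 151849/16872 = 365784961/16872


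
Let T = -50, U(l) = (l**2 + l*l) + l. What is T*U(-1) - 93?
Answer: -143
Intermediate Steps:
U(l) = l + 2*l**2 (U(l) = (l**2 + l**2) + l = 2*l**2 + l = l + 2*l**2)
T*U(-1) - 93 = -(-50)*(1 + 2*(-1)) - 93 = -(-50)*(1 - 2) - 93 = -(-50)*(-1) - 93 = -50*1 - 93 = -50 - 93 = -143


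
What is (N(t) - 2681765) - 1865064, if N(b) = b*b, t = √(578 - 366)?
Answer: -4546617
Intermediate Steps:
t = 2*√53 (t = √212 = 2*√53 ≈ 14.560)
N(b) = b²
(N(t) - 2681765) - 1865064 = ((2*√53)² - 2681765) - 1865064 = (212 - 2681765) - 1865064 = -2681553 - 1865064 = -4546617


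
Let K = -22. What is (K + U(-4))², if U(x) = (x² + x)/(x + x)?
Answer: 2209/4 ≈ 552.25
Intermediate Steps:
U(x) = (x + x²)/(2*x) (U(x) = (x + x²)/((2*x)) = (x + x²)*(1/(2*x)) = (x + x²)/(2*x))
(K + U(-4))² = (-22 + (½ + (½)*(-4)))² = (-22 + (½ - 2))² = (-22 - 3/2)² = (-47/2)² = 2209/4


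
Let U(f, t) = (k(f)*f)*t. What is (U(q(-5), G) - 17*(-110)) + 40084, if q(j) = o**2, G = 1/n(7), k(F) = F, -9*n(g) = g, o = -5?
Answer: 288053/7 ≈ 41150.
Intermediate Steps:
n(g) = -g/9
G = -9/7 (G = 1/(-1/9*7) = 1/(-7/9) = -9/7 ≈ -1.2857)
q(j) = 25 (q(j) = (-5)**2 = 25)
U(f, t) = t*f**2 (U(f, t) = (f*f)*t = f**2*t = t*f**2)
(U(q(-5), G) - 17*(-110)) + 40084 = (-9/7*25**2 - 17*(-110)) + 40084 = (-9/7*625 - 1*(-1870)) + 40084 = (-5625/7 + 1870) + 40084 = 7465/7 + 40084 = 288053/7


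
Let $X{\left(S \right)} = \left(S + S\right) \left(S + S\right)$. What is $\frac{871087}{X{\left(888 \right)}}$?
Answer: $\frac{871087}{3154176} \approx 0.27617$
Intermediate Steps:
$X{\left(S \right)} = 4 S^{2}$ ($X{\left(S \right)} = 2 S 2 S = 4 S^{2}$)
$\frac{871087}{X{\left(888 \right)}} = \frac{871087}{4 \cdot 888^{2}} = \frac{871087}{4 \cdot 788544} = \frac{871087}{3154176}$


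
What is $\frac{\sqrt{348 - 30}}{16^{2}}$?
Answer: $\frac{\sqrt{318}}{256} \approx 0.069658$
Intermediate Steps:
$\frac{\sqrt{348 - 30}}{16^{2}} = \frac{\sqrt{318}}{256}$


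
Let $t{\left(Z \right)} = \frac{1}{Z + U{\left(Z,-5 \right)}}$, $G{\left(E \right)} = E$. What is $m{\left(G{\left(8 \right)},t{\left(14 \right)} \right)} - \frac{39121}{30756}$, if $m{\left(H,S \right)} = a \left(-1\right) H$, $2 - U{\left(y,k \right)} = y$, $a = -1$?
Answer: $\frac{206927}{30756} \approx 6.728$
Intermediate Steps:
$U{\left(y,k \right)} = 2 - y$
$t{\left(Z \right)} = \frac{1}{2}$ ($t{\left(Z \right)} = \frac{1}{Z - \left(-2 + Z\right)} = \frac{1}{2}$)
$m{\left(H,S \right)} = H$ ($m{\left(H,S \right)} = \left(-1\right) \left(-1\right) H = 1 H = H$)
$m{\left(G{\left(8 \right)},t{\left(14 \right)} \right)} - \frac{39121}{30756} = 8 - \frac{39121}{30756} = \frac{206927}{30756}$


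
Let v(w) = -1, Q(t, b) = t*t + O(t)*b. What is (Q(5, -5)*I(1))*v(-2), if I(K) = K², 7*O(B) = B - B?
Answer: -25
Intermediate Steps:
O(B) = 0 (O(B) = (B - B)/7 = (⅐)*0 = 0)
Q(t, b) = t² (Q(t, b) = t*t + 0*b = t² + 0 = t²)
(Q(5, -5)*I(1))*v(-2) = (5²*1²)*(-1) = (25*1)*(-1) = 25*(-1) = -25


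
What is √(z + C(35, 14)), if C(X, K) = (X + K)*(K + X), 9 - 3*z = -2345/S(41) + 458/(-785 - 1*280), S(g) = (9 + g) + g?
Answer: √462482390435/13845 ≈ 49.120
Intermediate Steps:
S(g) = 9 + 2*g
z = 487334/41535 (z = 3 - (-2345/(9 + 2*41) + 458/(-785 - 1*280))/3 = 3 - (-2345/(9 + 82) + 458/(-785 - 280))/3 = 3 - (-2345/91 + 458/(-1065))/3 = 3 - (-2345*1/91 + 458*(-1/1065))/3 = 3 - (-335/13 - 458/1065)/3 = 3 - ⅓*(-362729/13845) = 3 + 362729/41535 = 487334/41535 ≈ 11.733)
C(X, K) = (K + X)² (C(X, K) = (K + X)*(K + X) = (K + X)²)
√(z + C(35, 14)) = √(487334/41535 + (14 + 35)²) = √(487334/41535 + 49²) = √(487334/41535 + 2401) = √(100212869/41535) = √462482390435/13845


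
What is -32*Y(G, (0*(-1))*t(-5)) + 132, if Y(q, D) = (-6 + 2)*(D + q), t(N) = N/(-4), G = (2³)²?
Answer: 8324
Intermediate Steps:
G = 64 (G = 8² = 64)
t(N) = -N/4 (t(N) = N*(-¼) = -N/4)
Y(q, D) = -4*D - 4*q (Y(q, D) = -4*(D + q) = -4*D - 4*q)
-32*Y(G, (0*(-1))*t(-5)) + 132 = -32*(-4*0*(-1)*(-¼*(-5)) - 4*64) + 132 = -32*(-0*5/4 - 256) + 132 = -32*(-4*0 - 256) + 132 = -32*(0 - 256) + 132 = -32*(-256) + 132 = 8192 + 132 = 8324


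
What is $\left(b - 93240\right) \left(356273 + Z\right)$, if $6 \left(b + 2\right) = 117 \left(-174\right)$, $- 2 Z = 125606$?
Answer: $-28359473450$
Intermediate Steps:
$Z = -62803$ ($Z = \left(- \frac{1}{2}\right) 125606 = -62803$)
$b = -3395$ ($b = -2 + \frac{117 \left(-174\right)}{6} = -2 + \frac{1}{6} \left(-20358\right) = -2 - 3393 = -3395$)
$\left(b - 93240\right) \left(356273 + Z\right) = \left(-3395 - 93240\right) \left(356273 - 62803\right) = \left(-96635\right) 293470 = -28359473450$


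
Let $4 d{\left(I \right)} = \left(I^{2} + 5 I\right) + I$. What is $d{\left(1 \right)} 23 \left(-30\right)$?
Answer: $- \frac{2415}{2} \approx -1207.5$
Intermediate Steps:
$d{\left(I \right)} = \frac{I^{2}}{4} + \frac{3 I}{2}$ ($d{\left(I \right)} = \frac{\left(I^{2} + 5 I\right) + I}{4} = \frac{I^{2} + 6 I}{4} = \frac{I^{2}}{4} + \frac{3 I}{2}$)
$d{\left(1 \right)} 23 \left(-30\right) = \frac{1}{4} \cdot 1 \left(6 + 1\right) 23 \left(-30\right) = \frac{1}{4} \cdot 1 \cdot 7 \cdot 23 \left(-30\right) = \frac{7}{4} \cdot 23 \left(-30\right) = \frac{161}{4} \left(-30\right) = - \frac{2415}{2}$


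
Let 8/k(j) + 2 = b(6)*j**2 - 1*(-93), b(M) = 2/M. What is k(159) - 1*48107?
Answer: -204887709/4259 ≈ -48107.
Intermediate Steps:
k(j) = 8/(91 + j**2/3) (k(j) = 8/(-2 + ((2/6)*j**2 - 1*(-93))) = 8/(-2 + ((2*(1/6))*j**2 + 93)) = 8/(-2 + (j**2/3 + 93)) = 8/(-2 + (93 + j**2/3)) = 8/(91 + j**2/3))
k(159) - 1*48107 = 24/(273 + 159**2) - 1*48107 = 24/(273 + 25281) - 48107 = 24/25554 - 48107 = 24*(1/25554) - 48107 = 4/4259 - 48107 = -204887709/4259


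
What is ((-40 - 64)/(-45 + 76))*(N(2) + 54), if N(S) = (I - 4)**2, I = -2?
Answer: -9360/31 ≈ -301.94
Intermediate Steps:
N(S) = 36 (N(S) = (-2 - 4)**2 = (-6)**2 = 36)
((-40 - 64)/(-45 + 76))*(N(2) + 54) = ((-40 - 64)/(-45 + 76))*(36 + 54) = -104/31*90 = -9360/31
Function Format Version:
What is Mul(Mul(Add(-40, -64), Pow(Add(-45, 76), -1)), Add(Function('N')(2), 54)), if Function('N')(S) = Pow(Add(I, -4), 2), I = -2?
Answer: Rational(-9360, 31) ≈ -301.94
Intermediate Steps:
Function('N')(S) = 36 (Function('N')(S) = Pow(Add(-2, -4), 2) = Pow(-6, 2) = 36)
Mul(Mul(Add(-40, -64), Pow(Add(-45, 76), -1)), Add(Function('N')(2), 54)) = Mul(Mul(Add(-40, -64), Pow(Add(-45, 76), -1)), Add(36, 54)) = Mul(Mul(-104, Pow(31, -1)), 90) = Mul(Mul(-104, Rational(1, 31)), 90) = Mul(Rational(-104, 31), 90) = Rational(-9360, 31)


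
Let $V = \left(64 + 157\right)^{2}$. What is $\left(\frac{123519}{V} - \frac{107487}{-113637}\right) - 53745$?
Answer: $- \frac{99424413904665}{1850048239} \approx -53742.0$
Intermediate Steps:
$V = 48841$ ($V = 221^{2} = 48841$)
$\left(\frac{123519}{V} - \frac{107487}{-113637}\right) - 53745 = \left(\frac{123519}{48841} - \frac{107487}{-113637}\right) - 53745 = \left(123519 \cdot \frac{1}{48841} - - \frac{35829}{37879}\right) - 53745 = \left(\frac{123519}{48841} + \frac{35829}{37879}\right) - 53745 = \frac{6428700390}{1850048239} - 53745 = - \frac{99424413904665}{1850048239}$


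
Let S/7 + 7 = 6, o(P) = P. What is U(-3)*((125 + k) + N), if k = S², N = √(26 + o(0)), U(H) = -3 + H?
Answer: -1044 - 6*√26 ≈ -1074.6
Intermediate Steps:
S = -7 (S = -49 + 7*6 = -49 + 42 = -7)
N = √26 (N = √(26 + 0) = √26 ≈ 5.0990)
k = 49 (k = (-7)² = 49)
U(-3)*((125 + k) + N) = (-3 - 3)*((125 + 49) + √26) = -6*(174 + √26) = -1044 - 6*√26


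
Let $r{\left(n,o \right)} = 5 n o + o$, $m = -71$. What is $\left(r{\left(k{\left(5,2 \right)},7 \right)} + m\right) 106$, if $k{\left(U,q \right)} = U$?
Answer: $11766$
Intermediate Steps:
$r{\left(n,o \right)} = o + 5 n o$ ($r{\left(n,o \right)} = 5 n o + o = o + 5 n o$)
$\left(r{\left(k{\left(5,2 \right)},7 \right)} + m\right) 106 = \left(7 \left(1 + 5 \cdot 5\right) - 71\right) 106 = \left(7 \left(1 + 25\right) - 71\right) 106 = \left(7 \cdot 26 - 71\right) 106 = \left(182 - 71\right) 106 = 111 \cdot 106 = 11766$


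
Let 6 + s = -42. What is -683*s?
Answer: 32784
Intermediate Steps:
s = -48 (s = -6 - 42 = -48)
-683*s = -683*(-48) = 32784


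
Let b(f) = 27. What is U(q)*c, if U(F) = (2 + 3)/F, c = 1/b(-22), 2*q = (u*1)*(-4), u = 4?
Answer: -5/216 ≈ -0.023148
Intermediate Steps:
q = -8 (q = ((4*1)*(-4))/2 = (4*(-4))/2 = (½)*(-16) = -8)
c = 1/27 ≈ 0.037037
U(F) = 5/F
U(q)*c = (5/(-8))*(1/27) = (5*(-⅛))*(1/27) = -5/8*1/27 = -5/216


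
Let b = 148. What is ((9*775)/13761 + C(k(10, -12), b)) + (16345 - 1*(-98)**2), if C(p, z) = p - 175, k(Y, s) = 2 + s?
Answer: 10024899/1529 ≈ 6556.5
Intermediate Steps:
C(p, z) = -175 + p
((9*775)/13761 + C(k(10, -12), b)) + (16345 - 1*(-98)**2) = ((9*775)/13761 + (-175 + (2 - 12))) + (16345 - 1*(-98)**2) = (6975*(1/13761) + (-175 - 10)) + (16345 - 1*9604) = (775/1529 - 185) + (16345 - 9604) = -282090/1529 + 6741 = 10024899/1529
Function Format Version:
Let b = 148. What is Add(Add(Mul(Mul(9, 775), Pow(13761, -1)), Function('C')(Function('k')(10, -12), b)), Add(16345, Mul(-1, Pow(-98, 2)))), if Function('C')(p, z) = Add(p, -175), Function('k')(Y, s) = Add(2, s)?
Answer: Rational(10024899, 1529) ≈ 6556.5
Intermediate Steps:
Function('C')(p, z) = Add(-175, p)
Add(Add(Mul(Mul(9, 775), Pow(13761, -1)), Function('C')(Function('k')(10, -12), b)), Add(16345, Mul(-1, Pow(-98, 2)))) = Add(Add(Mul(Mul(9, 775), Pow(13761, -1)), Add(-175, Add(2, -12))), Add(16345, Mul(-1, Pow(-98, 2)))) = Add(Add(Mul(6975, Rational(1, 13761)), Add(-175, -10)), Add(16345, Mul(-1, 9604))) = Add(Add(Rational(775, 1529), -185), Add(16345, -9604)) = Add(Rational(-282090, 1529), 6741) = Rational(10024899, 1529)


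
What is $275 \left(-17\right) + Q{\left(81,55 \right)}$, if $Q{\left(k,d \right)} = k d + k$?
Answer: $-139$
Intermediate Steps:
$Q{\left(k,d \right)} = k + d k$ ($Q{\left(k,d \right)} = d k + k = k + d k$)
$275 \left(-17\right) + Q{\left(81,55 \right)} = 275 \left(-17\right) + 81 \left(1 + 55\right) = -4675 + 81 \cdot 56 = -4675 + 4536 = -139$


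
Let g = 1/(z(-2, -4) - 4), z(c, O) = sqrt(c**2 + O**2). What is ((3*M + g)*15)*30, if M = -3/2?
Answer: -1575 + 225*sqrt(5) ≈ -1071.9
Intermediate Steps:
z(c, O) = sqrt(O**2 + c**2)
M = -3/2 (M = -3*1/2 = -3/2 ≈ -1.5000)
g = 1/(-4 + 2*sqrt(5)) (g = 1/(sqrt((-4)**2 + (-2)**2) - 4) = 1/(sqrt(16 + 4) - 4) = 1/(sqrt(20) - 4) = 1/(2*sqrt(5) - 4) = 1/(-4 + 2*sqrt(5)) ≈ 2.1180)
((3*M + g)*15)*30 = ((3*(-3/2) + (1 + sqrt(5)/2))*15)*30 = ((-9/2 + (1 + sqrt(5)/2))*15)*30 = ((-7/2 + sqrt(5)/2)*15)*30 = (-105/2 + 15*sqrt(5)/2)*30 = -1575 + 225*sqrt(5)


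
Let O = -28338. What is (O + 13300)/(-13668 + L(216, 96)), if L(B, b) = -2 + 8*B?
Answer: 7519/5971 ≈ 1.2593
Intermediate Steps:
(O + 13300)/(-13668 + L(216, 96)) = (-28338 + 13300)/(-13668 + (-2 + 8*216)) = -15038/(-13668 + (-2 + 1728)) = -15038/(-13668 + 1726) = -15038/(-11942) = -15038*(-1/11942) = 7519/5971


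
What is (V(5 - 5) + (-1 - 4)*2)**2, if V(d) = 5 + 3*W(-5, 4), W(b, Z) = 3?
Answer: 16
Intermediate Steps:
V(d) = 14 (V(d) = 5 + 3*3 = 5 + 9 = 14)
(V(5 - 5) + (-1 - 4)*2)**2 = (14 + (-1 - 4)*2)**2 = (14 - 5*2)**2 = (14 - 10)**2 = 4**2 = 16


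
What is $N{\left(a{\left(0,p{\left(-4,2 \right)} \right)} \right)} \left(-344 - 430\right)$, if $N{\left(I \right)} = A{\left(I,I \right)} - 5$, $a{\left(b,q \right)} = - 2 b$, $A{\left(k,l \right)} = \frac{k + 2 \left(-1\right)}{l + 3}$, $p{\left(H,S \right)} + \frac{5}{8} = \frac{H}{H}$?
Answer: $4386$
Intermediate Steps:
$p{\left(H,S \right)} = \frac{3}{8}$ ($p{\left(H,S \right)} = - \frac{5}{8} + \frac{H}{H} = - \frac{5}{8} + 1 = \frac{3}{8}$)
$A{\left(k,l \right)} = \frac{-2 + k}{3 + l}$ ($A{\left(k,l \right)} = \frac{k - 2}{3 + l} = \frac{-2 + k}{3 + l}$)
$N{\left(I \right)} = -5 + \frac{-2 + I}{3 + I}$ ($N{\left(I \right)} = \frac{-2 + I}{3 + I} - 5 = -5 + \frac{-2 + I}{3 + I}$)
$N{\left(a{\left(0,p{\left(-4,2 \right)} \right)} \right)} \left(-344 - 430\right) = \frac{-17 - 4 \left(\left(-2\right) 0\right)}{3 - 0} \left(-344 - 430\right) = \frac{-17 - 0}{3 + 0} \left(-774\right) = \frac{-17 + 0}{3} \left(-774\right) = \frac{1}{3} \left(-17\right) \left(-774\right) = \left(- \frac{17}{3}\right) \left(-774\right) = 4386$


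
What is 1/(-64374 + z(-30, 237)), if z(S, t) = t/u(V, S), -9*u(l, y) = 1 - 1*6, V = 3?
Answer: -5/319737 ≈ -1.5638e-5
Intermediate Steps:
u(l, y) = 5/9 (u(l, y) = -(1 - 1*6)/9 = -(1 - 6)/9 = -1/9*(-5) = 5/9)
z(S, t) = 9*t/5 (z(S, t) = t/(5/9) = t*(9/5) = 9*t/5)
1/(-64374 + z(-30, 237)) = 1/(-64374 + (9/5)*237) = 1/(-64374 + 2133/5) = 1/(-319737/5) = -5/319737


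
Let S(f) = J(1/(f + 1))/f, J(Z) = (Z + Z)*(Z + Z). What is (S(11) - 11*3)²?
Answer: 170746489/156816 ≈ 1088.8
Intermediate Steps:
J(Z) = 4*Z² (J(Z) = (2*Z)*(2*Z) = 4*Z²)
S(f) = 4/(f*(1 + f)²) (S(f) = (4*(1/(f + 1))²)/f = (4*(1/(1 + f))²)/f = (4/(1 + f)²)/f = 4/(f*(1 + f)²))
(S(11) - 11*3)² = (4/(11*(1 + 11)²) - 11*3)² = (4*(1/11)/12² - 33)² = (4*(1/11)*(1/144) - 33)² = (1/396 - 33)² = (-13067/396)² = 170746489/156816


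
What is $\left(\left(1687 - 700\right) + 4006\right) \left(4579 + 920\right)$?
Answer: $27456507$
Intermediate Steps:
$\left(\left(1687 - 700\right) + 4006\right) \left(4579 + 920\right) = \left(\left(1687 - 700\right) + 4006\right) 5499 = \left(987 + 4006\right) 5499 = 4993 \cdot 5499 = 27456507$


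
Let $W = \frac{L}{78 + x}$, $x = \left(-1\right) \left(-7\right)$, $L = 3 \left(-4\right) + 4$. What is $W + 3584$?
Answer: $\frac{304632}{85} \approx 3583.9$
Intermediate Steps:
$L = -8$ ($L = -12 + 4 = -8$)
$x = 7$
$W = - \frac{8}{85}$ ($W = \frac{1}{78 + 7} \left(-8\right) = \frac{1}{85} \left(-8\right) = - \frac{8}{85} \approx -0.094118$)
$W + 3584 = - \frac{8}{85} + 3584 = \frac{304632}{85}$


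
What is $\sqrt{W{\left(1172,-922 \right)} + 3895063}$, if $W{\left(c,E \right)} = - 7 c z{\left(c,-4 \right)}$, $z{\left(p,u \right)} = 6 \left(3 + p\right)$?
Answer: $i \sqrt{53943137} \approx 7344.6 i$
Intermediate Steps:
$z{\left(p,u \right)} = 18 + 6 p$
$W{\left(c,E \right)} = - 7 c \left(18 + 6 c\right)$
$\sqrt{W{\left(1172,-922 \right)} + 3895063} = \sqrt{\left(-42\right) 1172 \left(3 + 1172\right) + 3895063} = \sqrt{\left(-42\right) 1172 \cdot 1175 + 3895063} = \sqrt{-57838200 + 3895063} = \sqrt{-53943137} = i \sqrt{53943137}$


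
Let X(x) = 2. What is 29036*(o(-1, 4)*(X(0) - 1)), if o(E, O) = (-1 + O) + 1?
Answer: 116144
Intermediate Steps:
o(E, O) = O
29036*(o(-1, 4)*(X(0) - 1)) = 29036*(4*(2 - 1)) = 29036*(4*1) = 29036*4 = 116144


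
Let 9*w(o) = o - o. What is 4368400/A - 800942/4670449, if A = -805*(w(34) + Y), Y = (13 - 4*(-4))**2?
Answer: -26018175342/3927847609 ≈ -6.6240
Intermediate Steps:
Y = 841 (Y = (13 + 16)**2 = 29**2 = 841)
w(o) = 0 (w(o) = (o - o)/9 = (1/9)*0 = 0)
A = -677005 (A = -805*(0 + 841) = -805*841 = -677005)
4368400/A - 800942/4670449 = 4368400/(-677005) - 800942/4670449 = 4368400*(-1/677005) - 800942*1/4670449 = -873680/135401 - 800942/4670449 = -26018175342/3927847609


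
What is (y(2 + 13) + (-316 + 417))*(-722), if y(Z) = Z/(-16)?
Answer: -577961/8 ≈ -72245.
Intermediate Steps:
y(Z) = -Z/16 (y(Z) = Z*(-1/16) = -Z/16)
(y(2 + 13) + (-316 + 417))*(-722) = (-(2 + 13)/16 + (-316 + 417))*(-722) = (-1/16*15 + 101)*(-722) = (-15/16 + 101)*(-722) = (1601/16)*(-722) = -577961/8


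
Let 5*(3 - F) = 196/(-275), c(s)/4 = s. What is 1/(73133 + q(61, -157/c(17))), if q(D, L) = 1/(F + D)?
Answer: 88196/6450039443 ≈ 1.3674e-5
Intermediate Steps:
c(s) = 4*s
F = 4321/1375 (F = 3 - 196/(5*(-275)) = 3 - 196*(-1)/(5*275) = 3 - 1/5*(-196/275) = 3 + 196/1375 = 4321/1375 ≈ 3.1425)
q(D, L) = 1/(4321/1375 + D)
1/(73133 + q(61, -157/c(17))) = 1/(73133 + 1375/(4321 + 1375*61)) = 1/(73133 + 1375/(4321 + 83875)) = 1/(73133 + 1375/88196) = 1/(6450039443/88196) = 88196/6450039443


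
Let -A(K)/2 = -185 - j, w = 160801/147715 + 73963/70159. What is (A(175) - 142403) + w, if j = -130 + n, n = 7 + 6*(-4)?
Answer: -1474988878684091/10363536685 ≈ -1.4232e+5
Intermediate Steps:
n = -17 (n = 7 - 24 = -17)
j = -147 (j = -130 - 17 = -147)
w = 22207081904/10363536685 (w = 160801*(1/147715) + 73963*(1/70159) = 160801/147715 + 73963/70159 = 22207081904/10363536685 ≈ 2.1428)
A(K) = 76 (A(K) = -2*(-185 - 1*(-147)) = -2*(-185 + 147) = -2*(-38) = 76)
(A(175) - 142403) + w = (76 - 142403) + 22207081904/10363536685 = -142327 + 22207081904/10363536685 = -1474988878684091/10363536685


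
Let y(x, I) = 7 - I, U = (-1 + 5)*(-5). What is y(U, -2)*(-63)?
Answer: -567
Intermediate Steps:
U = -20 (U = 4*(-5) = -20)
y(U, -2)*(-63) = (7 - 1*(-2))*(-63) = (7 + 2)*(-63) = 9*(-63) = -567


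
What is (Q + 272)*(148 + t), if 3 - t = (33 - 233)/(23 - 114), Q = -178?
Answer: 1272854/91 ≈ 13987.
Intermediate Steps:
t = 73/91 (t = 3 - (33 - 233)/(23 - 114) = 3 - (-200)/(-91) = 3 - (-200)*(-1)/91 = 3 - 1*200/91 = 3 - 200/91 = 73/91 ≈ 0.80220)
(Q + 272)*(148 + t) = (-178 + 272)*(148 + 73/91) = 94*(13541/91) = 1272854/91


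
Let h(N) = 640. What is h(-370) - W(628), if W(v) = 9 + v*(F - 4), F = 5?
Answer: 3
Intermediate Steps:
W(v) = 9 + v (W(v) = 9 + v*(5 - 4) = 9 + v*1 = 9 + v)
h(-370) - W(628) = 640 - (9 + 628) = 640 - 1*637 = 640 - 637 = 3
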